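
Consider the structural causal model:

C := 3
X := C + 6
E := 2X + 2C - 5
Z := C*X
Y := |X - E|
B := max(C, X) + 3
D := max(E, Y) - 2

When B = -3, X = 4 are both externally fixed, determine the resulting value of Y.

The joint intervention fixes B = -3, X = 4, removing each variable's own equation.
E = 2X + 2C - 5  [with X=4, C=3]  = 9
Y = |X - E|  [with X=4, E=9]  = 5

5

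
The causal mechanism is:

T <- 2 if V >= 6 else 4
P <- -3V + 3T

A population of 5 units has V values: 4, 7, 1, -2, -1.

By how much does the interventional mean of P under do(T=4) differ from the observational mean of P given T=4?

The intervention sets T=4 in all 5 units regardless of V. Recomputing P per unit gives 0, -9, 9, 18, 15; average 6.6.
Observing T=4 restricts to units where T's equation naturally yields 4: V ∈ {4, 1, -2, -1}. In that subpopulation P = 0, 9, 18, 15, mean 10.5.
Difference = 6.6 − 10.5 = -3.9.

-3.9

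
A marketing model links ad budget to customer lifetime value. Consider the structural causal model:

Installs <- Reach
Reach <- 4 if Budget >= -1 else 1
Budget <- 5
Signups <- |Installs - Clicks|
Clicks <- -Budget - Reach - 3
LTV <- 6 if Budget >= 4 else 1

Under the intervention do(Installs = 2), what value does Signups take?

Intervening sets Installs = 2 and removes its equation (Installs <- Reach).
Reach = 4 if Budget >= -1 else 1  [with Budget=5]  = 4
Clicks = -Budget - Reach - 3  [with Budget=5, Reach=4]  = -12
Signups = |Installs - Clicks|  [with Installs=2, Clicks=-12]  = 14

14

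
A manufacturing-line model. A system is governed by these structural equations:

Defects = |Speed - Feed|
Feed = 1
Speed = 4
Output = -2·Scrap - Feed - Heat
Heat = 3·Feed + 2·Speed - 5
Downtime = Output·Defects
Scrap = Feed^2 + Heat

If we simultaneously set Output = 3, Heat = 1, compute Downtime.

Under do(Output = 3, Heat = 1), each intervened variable's structural equation is replaced by its fixed value.
Defects = |Speed - Feed|  [with Speed=4, Feed=1]  = 3
Downtime = Output·Defects  [with Output=3, Defects=3]  = 9

9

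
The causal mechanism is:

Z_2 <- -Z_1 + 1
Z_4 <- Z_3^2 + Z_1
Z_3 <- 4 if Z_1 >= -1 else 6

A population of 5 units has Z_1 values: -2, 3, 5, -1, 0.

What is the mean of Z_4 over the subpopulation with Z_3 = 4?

17.75

E[Z_4|Z_3=4] averages over only the 4 units with Z_3=4 (Z_1 = 3, 5, -1, 0): Z_4 = 19, 21, 15, 16, mean 17.75.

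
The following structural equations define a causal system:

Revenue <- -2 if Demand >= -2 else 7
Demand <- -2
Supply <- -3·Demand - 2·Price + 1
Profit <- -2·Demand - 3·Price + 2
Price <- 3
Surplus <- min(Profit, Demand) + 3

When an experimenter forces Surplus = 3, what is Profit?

do(Surplus=3) replaces the equation Surplus <- min(Profit, Demand) + 3 with the constant Surplus = 3.
Since Profit is not a descendant of the intervened variable, it is unaffected.
Profit = -2·Demand - 3·Price + 2  [with Demand=-2, Price=3]  = -3

-3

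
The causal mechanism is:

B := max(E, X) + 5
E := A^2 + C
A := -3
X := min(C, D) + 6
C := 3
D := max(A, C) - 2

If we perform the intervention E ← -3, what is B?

12

The intervention breaks the incoming arrows to E: E := A^2 + C no longer applies, and E = -3.
D = max(A, C) - 2  [with A=-3, C=3]  = 1
X = min(C, D) + 6  [with C=3, D=1]  = 7
B = max(E, X) + 5  [with E=-3, X=7]  = 12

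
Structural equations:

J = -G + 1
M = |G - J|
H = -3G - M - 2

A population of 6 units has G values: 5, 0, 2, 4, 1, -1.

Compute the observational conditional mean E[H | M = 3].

-6.5

Observing M=3 restricts to units where M's equation naturally yields 3: G ∈ {2, -1}. In that subpopulation H = -11, -2, mean -6.5.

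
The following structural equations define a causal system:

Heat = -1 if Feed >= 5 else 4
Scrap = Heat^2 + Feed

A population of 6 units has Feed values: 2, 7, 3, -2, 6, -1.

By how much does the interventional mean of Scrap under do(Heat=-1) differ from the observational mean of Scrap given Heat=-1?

do(Heat=-1) breaks Heat's dependence on Feed. With Heat=-1 fixed, Scrap across the units is 3, 8, 4, -1, 7, 0, mean 3.5.
E[Scrap|Heat=-1] averages over only the 2 units with Heat=-1 (Feed = 7, 6): Scrap = 8, 7, mean 7.5.
Difference = 3.5 − 7.5 = -4.

-4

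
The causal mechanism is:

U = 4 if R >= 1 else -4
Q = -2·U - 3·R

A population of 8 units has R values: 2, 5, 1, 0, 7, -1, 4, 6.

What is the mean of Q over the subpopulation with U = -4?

E[Q|U=-4] averages over only the 2 units with U=-4 (R = 0, -1): Q = 8, 11, mean 9.5.

9.5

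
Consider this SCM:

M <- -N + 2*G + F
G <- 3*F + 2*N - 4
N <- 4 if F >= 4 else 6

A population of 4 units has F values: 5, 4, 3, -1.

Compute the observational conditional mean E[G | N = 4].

Observing N=4 restricts to units where N's equation naturally yields 4: F ∈ {5, 4}. In that subpopulation G = 19, 16, mean 17.5.

17.5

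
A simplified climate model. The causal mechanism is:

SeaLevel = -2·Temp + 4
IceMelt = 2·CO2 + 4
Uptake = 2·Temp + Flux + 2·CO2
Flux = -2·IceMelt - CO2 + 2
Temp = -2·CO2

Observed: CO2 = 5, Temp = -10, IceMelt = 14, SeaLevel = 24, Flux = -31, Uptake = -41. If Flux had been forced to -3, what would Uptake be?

The intervention breaks the incoming arrows to Flux: Flux = -2·IceMelt - CO2 + 2 no longer applies, and Flux = -3.
Temp = -2·CO2  [with CO2=5]  = -10
Uptake = 2·Temp + Flux + 2·CO2  [with Temp=-10, Flux=-3, CO2=5]  = -13

-13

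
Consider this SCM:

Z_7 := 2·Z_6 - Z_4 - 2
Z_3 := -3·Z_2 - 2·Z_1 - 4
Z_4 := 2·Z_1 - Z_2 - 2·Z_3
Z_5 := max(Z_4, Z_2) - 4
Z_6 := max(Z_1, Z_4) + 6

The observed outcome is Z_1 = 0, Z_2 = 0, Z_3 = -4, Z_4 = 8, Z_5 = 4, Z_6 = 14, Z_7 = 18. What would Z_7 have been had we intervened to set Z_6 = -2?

-14

Intervening sets Z_6 = -2 and removes its equation (Z_6 := max(Z_1, Z_4) + 6).
Z_3 = -3·Z_2 - 2·Z_1 - 4  [with Z_2=0, Z_1=0]  = -4
Z_4 = 2·Z_1 - Z_2 - 2·Z_3  [with Z_1=0, Z_2=0, Z_3=-4]  = 8
Z_7 = 2·Z_6 - Z_4 - 2  [with Z_6=-2, Z_4=8]  = -14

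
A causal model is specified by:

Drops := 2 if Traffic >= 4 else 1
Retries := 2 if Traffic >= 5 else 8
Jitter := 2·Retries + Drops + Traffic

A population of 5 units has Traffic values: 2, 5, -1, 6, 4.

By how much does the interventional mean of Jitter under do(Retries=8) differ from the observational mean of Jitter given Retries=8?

1.8

do(Retries=8) breaks Retries's dependence on Traffic. With Retries=8 fixed, Jitter across the units is 19, 23, 16, 24, 22, mean 20.8.
Conditioning on Retries=8 selects the 3 unit(s) with Traffic ∈ {2, -1, 4}. Their Jitter values: 19, 16, 22. Mean = 19.
Difference = 20.8 − 19 = 1.8.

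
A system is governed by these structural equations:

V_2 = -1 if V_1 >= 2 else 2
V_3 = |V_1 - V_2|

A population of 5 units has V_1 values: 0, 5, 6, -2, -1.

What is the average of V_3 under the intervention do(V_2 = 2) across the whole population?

3.2

do(V_2=2) breaks V_2's dependence on V_1. With V_2=2 fixed, V_3 across the units is 2, 3, 4, 4, 3, mean 3.2.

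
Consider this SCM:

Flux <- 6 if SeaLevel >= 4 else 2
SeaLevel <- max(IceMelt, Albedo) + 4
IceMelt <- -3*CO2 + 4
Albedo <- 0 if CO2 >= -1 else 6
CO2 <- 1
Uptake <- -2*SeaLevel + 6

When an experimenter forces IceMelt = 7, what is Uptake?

-16

Under do(IceMelt=7), the mechanism IceMelt <- -3*CO2 + 4 is discarded; IceMelt is fixed at 7.
Albedo = 0 if CO2 >= -1 else 6  [with CO2=1]  = 0
SeaLevel = max(IceMelt, Albedo) + 4  [with IceMelt=7, Albedo=0]  = 11
Uptake = -2*SeaLevel + 6  [with SeaLevel=11]  = -16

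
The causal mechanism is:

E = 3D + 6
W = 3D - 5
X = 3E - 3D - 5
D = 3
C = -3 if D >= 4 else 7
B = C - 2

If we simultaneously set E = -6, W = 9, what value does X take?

The joint intervention fixes E = -6, W = 9, removing each variable's own equation.
X = 3E - 3D - 5  [with E=-6, D=3]  = -32

-32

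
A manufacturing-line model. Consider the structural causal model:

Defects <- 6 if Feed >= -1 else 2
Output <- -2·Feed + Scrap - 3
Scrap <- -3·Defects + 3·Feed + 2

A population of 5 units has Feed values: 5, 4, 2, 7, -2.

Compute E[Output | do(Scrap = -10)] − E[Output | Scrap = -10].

do(Scrap=-10) breaks Scrap's dependence on Feed. With Scrap=-10 fixed, Output across the units is -23, -21, -17, -27, -9, mean -19.4.
Conditioning on Scrap=-10 selects the 2 unit(s) with Feed ∈ {2, -2}. Their Output values: -17, -9. Mean = -13.
Difference = -19.4 − (-13) = -6.4.

-6.4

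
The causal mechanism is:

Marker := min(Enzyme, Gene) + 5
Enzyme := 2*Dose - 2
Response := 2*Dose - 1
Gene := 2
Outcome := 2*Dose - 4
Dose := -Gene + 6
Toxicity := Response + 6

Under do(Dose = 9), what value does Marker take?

Under do(Dose=9), the mechanism Dose := -Gene + 6 is discarded; Dose is fixed at 9.
Enzyme = 2*Dose - 2  [with Dose=9]  = 16
Marker = min(Enzyme, Gene) + 5  [with Enzyme=16, Gene=2]  = 7

7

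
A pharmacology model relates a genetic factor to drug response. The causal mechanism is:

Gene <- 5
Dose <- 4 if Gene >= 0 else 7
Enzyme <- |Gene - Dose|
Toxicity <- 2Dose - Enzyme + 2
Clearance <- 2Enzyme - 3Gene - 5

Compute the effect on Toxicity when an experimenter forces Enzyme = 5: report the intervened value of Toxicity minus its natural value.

-4

The intervention breaks the incoming arrows to Enzyme: Enzyme <- |Gene - Dose| no longer applies, and Enzyme = 5.
Dose = 4 if Gene >= 0 else 7  [with Gene=5]  = 4
Toxicity = 2Dose - Enzyme + 2  [with Dose=4, Enzyme=5]  = 5
Without intervention: Dose = 4 if Gene >= 0 else 7  [with Gene=5]  = 4; Enzyme = |Gene - Dose|  [with Gene=5, Dose=4]  = 1; Toxicity = 2Dose - Enzyme + 2  [with Dose=4, Enzyme=1]  = 9.
Change = 5 − 9 = -4.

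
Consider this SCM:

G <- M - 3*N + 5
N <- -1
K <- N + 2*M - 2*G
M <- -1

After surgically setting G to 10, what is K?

-23

The intervention breaks the incoming arrows to G: G <- M - 3*N + 5 no longer applies, and G = 10.
K = N + 2*M - 2*G  [with N=-1, M=-1, G=10]  = -23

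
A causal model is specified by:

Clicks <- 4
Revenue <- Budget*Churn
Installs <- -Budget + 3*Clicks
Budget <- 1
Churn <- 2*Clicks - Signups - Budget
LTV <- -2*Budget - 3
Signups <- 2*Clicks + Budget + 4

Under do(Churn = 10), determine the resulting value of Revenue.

10

The intervention breaks the incoming arrows to Churn: Churn <- 2*Clicks - Signups - Budget no longer applies, and Churn = 10.
Revenue = Budget*Churn  [with Budget=1, Churn=10]  = 10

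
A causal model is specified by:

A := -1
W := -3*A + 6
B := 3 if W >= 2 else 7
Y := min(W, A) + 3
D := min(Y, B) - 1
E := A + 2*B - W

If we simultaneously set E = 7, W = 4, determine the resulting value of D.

1

The joint intervention fixes E = 7, W = 4, removing each variable's own equation.
B = 3 if W >= 2 else 7  [with W=4]  = 3
Y = min(W, A) + 3  [with W=4, A=-1]  = 2
D = min(Y, B) - 1  [with Y=2, B=3]  = 1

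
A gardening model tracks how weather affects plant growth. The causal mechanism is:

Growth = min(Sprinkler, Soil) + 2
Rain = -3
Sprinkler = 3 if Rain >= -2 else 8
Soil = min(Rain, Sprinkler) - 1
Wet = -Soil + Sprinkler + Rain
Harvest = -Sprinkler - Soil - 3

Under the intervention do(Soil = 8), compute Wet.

-3

The intervention breaks the incoming arrows to Soil: Soil = min(Rain, Sprinkler) - 1 no longer applies, and Soil = 8.
Sprinkler = 3 if Rain >= -2 else 8  [with Rain=-3]  = 8
Wet = -Soil + Sprinkler + Rain  [with Soil=8, Sprinkler=8, Rain=-3]  = -3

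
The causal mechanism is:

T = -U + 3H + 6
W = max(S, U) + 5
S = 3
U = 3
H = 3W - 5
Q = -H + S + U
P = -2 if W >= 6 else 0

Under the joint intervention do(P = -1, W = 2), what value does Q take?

5

Under do(P = -1, W = 2), each intervened variable's structural equation is replaced by its fixed value.
H = 3W - 5  [with W=2]  = 1
Q = -H + S + U  [with H=1, S=3, U=3]  = 5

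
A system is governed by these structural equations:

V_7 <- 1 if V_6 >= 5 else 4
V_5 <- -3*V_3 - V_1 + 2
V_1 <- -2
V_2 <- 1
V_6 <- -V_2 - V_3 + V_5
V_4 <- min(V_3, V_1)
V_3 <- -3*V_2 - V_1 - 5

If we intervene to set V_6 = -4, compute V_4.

-6

do(V_6=-4) replaces the equation V_6 <- -V_2 - V_3 + V_5 with the constant V_6 = -4.
No directed path runs from V_6 to V_4, so V_4 keeps its natural value.
V_3 = -3*V_2 - V_1 - 5  [with V_2=1, V_1=-2]  = -6
V_4 = min(V_3, V_1)  [with V_3=-6, V_1=-2]  = -6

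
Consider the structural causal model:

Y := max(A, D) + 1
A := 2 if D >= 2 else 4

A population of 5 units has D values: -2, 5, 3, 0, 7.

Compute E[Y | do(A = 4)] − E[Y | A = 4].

0.8

Every unit gets A=4 under the intervention. Y values become 5, 6, 5, 5, 8; E[Y|do(A=4)] = 5.8.
E[Y|A=4] averages over only the 2 units with A=4 (D = -2, 0): Y = 5, 5, mean 5.
Difference = 5.8 − 5 = 0.8.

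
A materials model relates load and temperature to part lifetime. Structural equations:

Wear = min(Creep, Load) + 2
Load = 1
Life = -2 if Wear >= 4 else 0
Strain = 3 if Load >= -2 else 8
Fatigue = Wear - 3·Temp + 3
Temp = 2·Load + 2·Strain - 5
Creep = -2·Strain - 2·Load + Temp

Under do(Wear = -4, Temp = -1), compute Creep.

Under do(Wear = -4, Temp = -1), each intervened variable's structural equation is replaced by its fixed value.
Strain = 3 if Load >= -2 else 8  [with Load=1]  = 3
Creep = -2·Strain - 2·Load + Temp  [with Strain=3, Load=1, Temp=-1]  = -9

-9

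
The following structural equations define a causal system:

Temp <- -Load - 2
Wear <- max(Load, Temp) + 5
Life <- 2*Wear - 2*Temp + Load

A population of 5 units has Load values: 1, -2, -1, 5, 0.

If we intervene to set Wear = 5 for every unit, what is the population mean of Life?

Every unit gets Wear=5 under the intervention. Life values become 17, 8, 11, 29, 14; E[Life|do(Wear=5)] = 15.8.

15.8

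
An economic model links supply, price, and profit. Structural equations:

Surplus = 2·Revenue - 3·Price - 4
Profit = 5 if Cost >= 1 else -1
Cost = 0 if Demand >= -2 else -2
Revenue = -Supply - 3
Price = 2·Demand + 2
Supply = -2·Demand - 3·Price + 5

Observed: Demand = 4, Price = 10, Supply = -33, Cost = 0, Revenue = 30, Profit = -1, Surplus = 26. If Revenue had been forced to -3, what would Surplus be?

-40

Under do(Revenue=-3), the mechanism Revenue = -Supply - 3 is discarded; Revenue is fixed at -3.
Price = 2·Demand + 2  [with Demand=4]  = 10
Surplus = 2·Revenue - 3·Price - 4  [with Revenue=-3, Price=10]  = -40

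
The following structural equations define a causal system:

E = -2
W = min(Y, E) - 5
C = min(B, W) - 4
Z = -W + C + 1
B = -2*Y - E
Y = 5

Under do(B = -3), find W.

-7

The intervention breaks the incoming arrows to B: B = -2*Y - E no longer applies, and B = -3.
W is not downstream of the intervention, so its value is determined by the original equations.
W = min(Y, E) - 5  [with Y=5, E=-2]  = -7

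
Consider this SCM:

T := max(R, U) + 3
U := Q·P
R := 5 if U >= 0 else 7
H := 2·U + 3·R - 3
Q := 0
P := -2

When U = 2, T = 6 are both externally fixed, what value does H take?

The joint intervention fixes U = 2, T = 6, removing each variable's own equation.
R = 5 if U >= 0 else 7  [with U=2]  = 5
H = 2·U + 3·R - 3  [with U=2, R=5]  = 16

16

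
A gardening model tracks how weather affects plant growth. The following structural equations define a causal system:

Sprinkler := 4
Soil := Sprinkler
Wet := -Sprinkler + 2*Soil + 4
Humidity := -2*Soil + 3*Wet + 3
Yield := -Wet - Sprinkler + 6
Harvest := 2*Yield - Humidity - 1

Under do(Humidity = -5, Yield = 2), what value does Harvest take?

8

The joint intervention fixes Humidity = -5, Yield = 2, removing each variable's own equation.
Harvest = 2*Yield - Humidity - 1  [with Yield=2, Humidity=-5]  = 8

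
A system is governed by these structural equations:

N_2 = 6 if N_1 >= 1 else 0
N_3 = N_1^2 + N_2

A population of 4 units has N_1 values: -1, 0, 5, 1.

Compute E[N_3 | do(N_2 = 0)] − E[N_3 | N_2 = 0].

6.25

do(N_2=0) breaks N_2's dependence on N_1. With N_2=0 fixed, N_3 across the units is 1, 0, 25, 1, mean 6.75.
E[N_3|N_2=0] averages over only the 2 units with N_2=0 (N_1 = -1, 0): N_3 = 1, 0, mean 0.5.
Difference = 6.75 − 0.5 = 6.25.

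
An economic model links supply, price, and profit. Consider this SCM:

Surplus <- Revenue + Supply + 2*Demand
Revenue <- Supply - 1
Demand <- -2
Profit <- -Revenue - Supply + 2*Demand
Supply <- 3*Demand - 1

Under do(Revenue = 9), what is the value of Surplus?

-2

do(Revenue=9) replaces the equation Revenue <- Supply - 1 with the constant Revenue = 9.
Supply = 3*Demand - 1  [with Demand=-2]  = -7
Surplus = Revenue + Supply + 2*Demand  [with Revenue=9, Supply=-7, Demand=-2]  = -2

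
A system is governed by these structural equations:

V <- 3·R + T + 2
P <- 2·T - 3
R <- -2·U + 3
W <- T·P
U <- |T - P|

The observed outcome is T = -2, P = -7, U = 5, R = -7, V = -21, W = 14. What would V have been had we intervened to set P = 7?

-45

do(P=7) replaces the equation P <- 2·T - 3 with the constant P = 7.
U = |T - P|  [with T=-2, P=7]  = 9
R = -2·U + 3  [with U=9]  = -15
V = 3·R + T + 2  [with R=-15, T=-2]  = -45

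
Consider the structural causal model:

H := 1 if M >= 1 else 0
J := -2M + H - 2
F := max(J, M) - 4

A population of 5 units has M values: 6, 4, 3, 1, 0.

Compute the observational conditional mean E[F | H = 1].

E[F|H=1] averages over only the 4 units with H=1 (M = 6, 4, 3, 1): F = 2, 0, -1, -3, mean -0.5.

-0.5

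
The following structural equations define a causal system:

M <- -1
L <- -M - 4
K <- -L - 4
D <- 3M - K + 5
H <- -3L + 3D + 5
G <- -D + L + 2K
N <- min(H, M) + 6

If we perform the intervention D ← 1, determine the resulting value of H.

Intervening sets D = 1 and removes its equation (D <- 3M - K + 5).
L = -M - 4  [with M=-1]  = -3
H = -3L + 3D + 5  [with L=-3, D=1]  = 17

17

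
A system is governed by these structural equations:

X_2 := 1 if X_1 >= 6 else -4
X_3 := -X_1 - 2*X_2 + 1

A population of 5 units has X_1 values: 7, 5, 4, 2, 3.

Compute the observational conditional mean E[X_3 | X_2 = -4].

5.5

Conditioning on X_2=-4 selects the 4 unit(s) with X_1 ∈ {5, 4, 2, 3}. Their X_3 values: 4, 5, 7, 6. Mean = 5.5.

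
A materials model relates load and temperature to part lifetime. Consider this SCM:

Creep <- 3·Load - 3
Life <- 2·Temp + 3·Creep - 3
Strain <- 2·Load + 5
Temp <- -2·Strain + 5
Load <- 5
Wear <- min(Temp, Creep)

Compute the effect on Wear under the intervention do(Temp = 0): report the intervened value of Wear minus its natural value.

do(Temp=0) replaces the equation Temp <- -2·Strain + 5 with the constant Temp = 0.
Creep = 3·Load - 3  [with Load=5]  = 12
Wear = min(Temp, Creep)  [with Temp=0, Creep=12]  = 0
Without intervention: Strain = 2·Load + 5  [with Load=5]  = 15; Temp = -2·Strain + 5  [with Strain=15]  = -25; Creep = 3·Load - 3  [with Load=5]  = 12; Wear = min(Temp, Creep)  [with Temp=-25, Creep=12]  = -25.
Change = 0 − (-25) = 25.

25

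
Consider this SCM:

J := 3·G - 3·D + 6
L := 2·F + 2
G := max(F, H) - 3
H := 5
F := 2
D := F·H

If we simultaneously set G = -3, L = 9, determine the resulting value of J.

-33

Setting G = -3, L = 9 by intervention discards those variables' equations.
D = F·H  [with F=2, H=5]  = 10
J = 3·G - 3·D + 6  [with G=-3, D=10]  = -33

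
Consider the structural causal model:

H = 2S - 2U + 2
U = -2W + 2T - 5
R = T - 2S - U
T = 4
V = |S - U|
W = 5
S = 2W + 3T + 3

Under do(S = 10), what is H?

36

The intervention breaks the incoming arrows to S: S = 2W + 3T + 3 no longer applies, and S = 10.
U = -2W + 2T - 5  [with W=5, T=4]  = -7
H = 2S - 2U + 2  [with S=10, U=-7]  = 36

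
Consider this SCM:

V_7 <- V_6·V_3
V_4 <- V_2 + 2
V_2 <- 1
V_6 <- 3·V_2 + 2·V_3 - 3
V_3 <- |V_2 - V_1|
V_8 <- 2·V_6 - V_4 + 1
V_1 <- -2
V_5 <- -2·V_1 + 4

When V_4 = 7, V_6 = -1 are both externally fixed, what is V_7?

-3

Setting V_4 = 7, V_6 = -1 by intervention discards those variables' equations.
V_3 = |V_2 - V_1|  [with V_2=1, V_1=-2]  = 3
V_7 = V_6·V_3  [with V_6=-1, V_3=3]  = -3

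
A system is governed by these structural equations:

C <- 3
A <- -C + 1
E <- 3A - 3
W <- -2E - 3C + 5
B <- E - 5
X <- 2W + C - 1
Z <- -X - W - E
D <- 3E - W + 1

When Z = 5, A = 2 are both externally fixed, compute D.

The joint intervention fixes Z = 5, A = 2, removing each variable's own equation.
E = 3A - 3  [with A=2]  = 3
W = -2E - 3C + 5  [with E=3, C=3]  = -10
D = 3E - W + 1  [with E=3, W=-10]  = 20

20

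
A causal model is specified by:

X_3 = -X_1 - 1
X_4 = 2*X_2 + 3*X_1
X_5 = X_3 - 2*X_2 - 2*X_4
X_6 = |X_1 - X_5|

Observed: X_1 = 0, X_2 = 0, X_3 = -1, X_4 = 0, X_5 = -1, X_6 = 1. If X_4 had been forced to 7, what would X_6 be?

15

Under do(X_4=7), the mechanism X_4 = 2*X_2 + 3*X_1 is discarded; X_4 is fixed at 7.
X_3 = -X_1 - 1  [with X_1=0]  = -1
X_5 = X_3 - 2*X_2 - 2*X_4  [with X_3=-1, X_2=0, X_4=7]  = -15
X_6 = |X_1 - X_5|  [with X_1=0, X_5=-15]  = 15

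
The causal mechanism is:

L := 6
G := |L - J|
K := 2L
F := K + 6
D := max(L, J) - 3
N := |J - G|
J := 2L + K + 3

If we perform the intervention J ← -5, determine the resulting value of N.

The intervention breaks the incoming arrows to J: J := 2L + K + 3 no longer applies, and J = -5.
G = |L - J|  [with L=6, J=-5]  = 11
N = |J - G|  [with J=-5, G=11]  = 16

16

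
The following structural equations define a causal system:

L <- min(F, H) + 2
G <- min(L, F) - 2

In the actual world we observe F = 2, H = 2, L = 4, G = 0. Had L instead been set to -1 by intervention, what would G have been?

The intervention breaks the incoming arrows to L: L <- min(F, H) + 2 no longer applies, and L = -1.
G = min(L, F) - 2  [with L=-1, F=2]  = -3

-3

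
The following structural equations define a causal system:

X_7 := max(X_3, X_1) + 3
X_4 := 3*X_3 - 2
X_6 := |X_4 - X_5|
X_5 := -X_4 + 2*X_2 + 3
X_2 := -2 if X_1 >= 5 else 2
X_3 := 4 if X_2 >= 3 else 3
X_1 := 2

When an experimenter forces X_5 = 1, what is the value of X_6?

The intervention breaks the incoming arrows to X_5: X_5 := -X_4 + 2*X_2 + 3 no longer applies, and X_5 = 1.
X_2 = -2 if X_1 >= 5 else 2  [with X_1=2]  = 2
X_3 = 4 if X_2 >= 3 else 3  [with X_2=2]  = 3
X_4 = 3*X_3 - 2  [with X_3=3]  = 7
X_6 = |X_4 - X_5|  [with X_4=7, X_5=1]  = 6

6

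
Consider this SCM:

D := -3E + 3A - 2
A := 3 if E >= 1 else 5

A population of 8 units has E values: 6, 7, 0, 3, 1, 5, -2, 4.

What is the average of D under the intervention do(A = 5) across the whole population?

Under do(A=5), A's equation is replaced by A=5 for every unit. Per-unit D: -5, -8, 13, 4, 10, -2, 19, 1. Mean = 4.

4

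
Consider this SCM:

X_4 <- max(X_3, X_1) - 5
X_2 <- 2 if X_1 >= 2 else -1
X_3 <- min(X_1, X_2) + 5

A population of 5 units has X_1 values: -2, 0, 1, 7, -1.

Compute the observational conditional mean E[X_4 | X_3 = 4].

-1

Observing X_3=4 restricts to units where X_3's equation naturally yields 4: X_1 ∈ {0, 1, -1}. In that subpopulation X_4 = -1, -1, -1, mean -1.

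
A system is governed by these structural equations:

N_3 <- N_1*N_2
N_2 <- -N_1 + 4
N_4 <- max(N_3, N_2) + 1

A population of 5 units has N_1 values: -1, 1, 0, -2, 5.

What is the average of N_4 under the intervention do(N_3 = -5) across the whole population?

Every unit gets N_3=-5 under the intervention. N_4 values become 6, 4, 5, 7, 0; E[N_4|do(N_3=-5)] = 4.4.

4.4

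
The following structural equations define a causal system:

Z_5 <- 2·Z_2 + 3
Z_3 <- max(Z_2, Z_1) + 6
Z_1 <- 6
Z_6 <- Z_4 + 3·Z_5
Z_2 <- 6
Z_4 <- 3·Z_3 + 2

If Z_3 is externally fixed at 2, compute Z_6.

53

The intervention breaks the incoming arrows to Z_3: Z_3 <- max(Z_2, Z_1) + 6 no longer applies, and Z_3 = 2.
Z_4 = 3·Z_3 + 2  [with Z_3=2]  = 8
Z_5 = 2·Z_2 + 3  [with Z_2=6]  = 15
Z_6 = Z_4 + 3·Z_5  [with Z_4=8, Z_5=15]  = 53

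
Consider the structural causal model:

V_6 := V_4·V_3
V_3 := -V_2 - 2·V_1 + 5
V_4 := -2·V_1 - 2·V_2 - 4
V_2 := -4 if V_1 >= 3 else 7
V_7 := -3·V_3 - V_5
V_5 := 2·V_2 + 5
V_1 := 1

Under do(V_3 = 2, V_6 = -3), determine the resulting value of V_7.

Under do(V_3 = 2, V_6 = -3), each intervened variable's structural equation is replaced by its fixed value.
V_2 = -4 if V_1 >= 3 else 7  [with V_1=1]  = 7
V_5 = 2·V_2 + 5  [with V_2=7]  = 19
V_7 = -3·V_3 - V_5  [with V_3=2, V_5=19]  = -25

-25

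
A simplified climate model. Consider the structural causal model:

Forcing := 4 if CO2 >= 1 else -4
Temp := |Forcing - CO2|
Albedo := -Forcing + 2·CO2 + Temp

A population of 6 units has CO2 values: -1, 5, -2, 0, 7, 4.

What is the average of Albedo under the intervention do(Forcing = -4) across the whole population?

Every unit gets Forcing=-4 under the intervention. Albedo values become 5, 23, 2, 8, 29, 20; E[Albedo|do(Forcing=-4)] = 14.5.

14.5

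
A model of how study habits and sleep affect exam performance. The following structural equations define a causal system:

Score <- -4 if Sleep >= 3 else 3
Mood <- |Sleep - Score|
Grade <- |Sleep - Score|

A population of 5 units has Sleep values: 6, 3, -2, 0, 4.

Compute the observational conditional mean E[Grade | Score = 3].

E[Grade|Score=3] averages over only the 2 units with Score=3 (Sleep = -2, 0): Grade = 5, 3, mean 4.

4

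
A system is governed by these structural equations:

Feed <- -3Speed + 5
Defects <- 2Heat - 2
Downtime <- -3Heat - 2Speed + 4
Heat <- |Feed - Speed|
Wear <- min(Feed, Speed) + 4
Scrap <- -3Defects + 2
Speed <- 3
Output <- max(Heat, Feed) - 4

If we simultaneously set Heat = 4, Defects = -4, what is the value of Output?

Under do(Heat = 4, Defects = -4), each intervened variable's structural equation is replaced by its fixed value.
Feed = -3Speed + 5  [with Speed=3]  = -4
Output = max(Heat, Feed) - 4  [with Heat=4, Feed=-4]  = 0

0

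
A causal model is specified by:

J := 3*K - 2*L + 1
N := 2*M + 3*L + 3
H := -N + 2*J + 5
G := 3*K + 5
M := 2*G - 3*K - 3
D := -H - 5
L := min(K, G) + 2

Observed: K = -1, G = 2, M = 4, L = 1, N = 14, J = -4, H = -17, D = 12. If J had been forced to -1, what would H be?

Intervening sets J = -1 and removes its equation (J := 3*K - 2*L + 1).
G = 3*K + 5  [with K=-1]  = 2
M = 2*G - 3*K - 3  [with G=2, K=-1]  = 4
L = min(K, G) + 2  [with K=-1, G=2]  = 1
N = 2*M + 3*L + 3  [with M=4, L=1]  = 14
H = -N + 2*J + 5  [with N=14, J=-1]  = -11

-11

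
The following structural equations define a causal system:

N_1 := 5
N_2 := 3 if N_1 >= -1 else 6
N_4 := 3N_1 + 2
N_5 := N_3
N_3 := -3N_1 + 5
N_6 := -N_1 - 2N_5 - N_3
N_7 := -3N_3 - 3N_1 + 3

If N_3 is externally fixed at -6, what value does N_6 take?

13

The intervention breaks the incoming arrows to N_3: N_3 := -3N_1 + 5 no longer applies, and N_3 = -6.
N_5 = N_3  [with N_3=-6]  = -6
N_6 = -N_1 - 2N_5 - N_3  [with N_1=5, N_5=-6, N_3=-6]  = 13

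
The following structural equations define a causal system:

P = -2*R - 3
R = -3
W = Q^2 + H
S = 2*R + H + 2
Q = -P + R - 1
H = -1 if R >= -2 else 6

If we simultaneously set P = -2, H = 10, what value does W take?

14

The joint intervention fixes P = -2, H = 10, removing each variable's own equation.
Q = -P + R - 1  [with P=-2, R=-3]  = -2
W = Q^2 + H  [with Q=-2, H=10]  = 14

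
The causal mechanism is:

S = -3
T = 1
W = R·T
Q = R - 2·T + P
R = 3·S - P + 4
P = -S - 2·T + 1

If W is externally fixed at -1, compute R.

-7

do(W=-1) replaces the equation W = R·T with the constant W = -1.
No directed path runs from W to R, so R keeps its natural value.
P = -S - 2·T + 1  [with S=-3, T=1]  = 2
R = 3·S - P + 4  [with S=-3, P=2]  = -7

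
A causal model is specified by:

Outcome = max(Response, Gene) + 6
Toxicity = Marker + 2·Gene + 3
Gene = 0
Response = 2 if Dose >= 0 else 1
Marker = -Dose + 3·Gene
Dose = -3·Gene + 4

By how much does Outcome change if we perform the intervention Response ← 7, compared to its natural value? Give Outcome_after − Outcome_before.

5

Under do(Response=7), the mechanism Response = 2 if Dose >= 0 else 1 is discarded; Response is fixed at 7.
Outcome = max(Response, Gene) + 6  [with Response=7, Gene=0]  = 13
Without intervention: Dose = -3·Gene + 4  [with Gene=0]  = 4; Response = 2 if Dose >= 0 else 1  [with Dose=4]  = 2; Outcome = max(Response, Gene) + 6  [with Response=2, Gene=0]  = 8.
Change = 13 − 8 = 5.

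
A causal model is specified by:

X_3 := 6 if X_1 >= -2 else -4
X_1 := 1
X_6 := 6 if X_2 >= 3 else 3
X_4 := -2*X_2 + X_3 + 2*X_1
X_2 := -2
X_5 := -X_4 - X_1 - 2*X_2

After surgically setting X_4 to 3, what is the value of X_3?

Under do(X_4=3), the mechanism X_4 := -2*X_2 + X_3 + 2*X_1 is discarded; X_4 is fixed at 3.
Since X_3 is not a descendant of the intervened variable, it is unaffected.
X_3 = 6 if X_1 >= -2 else -4  [with X_1=1]  = 6

6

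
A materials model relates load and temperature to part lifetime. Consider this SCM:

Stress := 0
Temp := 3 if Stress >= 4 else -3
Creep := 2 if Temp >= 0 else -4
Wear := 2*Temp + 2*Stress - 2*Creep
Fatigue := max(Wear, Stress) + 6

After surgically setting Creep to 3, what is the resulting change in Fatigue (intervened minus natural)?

-2

do(Creep=3) replaces the equation Creep := 2 if Temp >= 0 else -4 with the constant Creep = 3.
Temp = 3 if Stress >= 4 else -3  [with Stress=0]  = -3
Wear = 2*Temp + 2*Stress - 2*Creep  [with Temp=-3, Stress=0, Creep=3]  = -12
Fatigue = max(Wear, Stress) + 6  [with Wear=-12, Stress=0]  = 6
Without intervention: Temp = 3 if Stress >= 4 else -3  [with Stress=0]  = -3; Creep = 2 if Temp >= 0 else -4  [with Temp=-3]  = -4; Wear = 2*Temp + 2*Stress - 2*Creep  [with Temp=-3, Stress=0, Creep=-4]  = 2; Fatigue = max(Wear, Stress) + 6  [with Wear=2, Stress=0]  = 8.
Change = 6 − 8 = -2.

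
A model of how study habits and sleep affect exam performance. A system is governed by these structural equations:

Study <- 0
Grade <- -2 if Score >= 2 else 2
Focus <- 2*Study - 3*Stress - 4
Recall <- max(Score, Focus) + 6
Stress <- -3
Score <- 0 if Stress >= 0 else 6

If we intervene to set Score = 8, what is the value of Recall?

14

Intervening sets Score = 8 and removes its equation (Score <- 0 if Stress >= 0 else 6).
Focus = 2*Study - 3*Stress - 4  [with Study=0, Stress=-3]  = 5
Recall = max(Score, Focus) + 6  [with Score=8, Focus=5]  = 14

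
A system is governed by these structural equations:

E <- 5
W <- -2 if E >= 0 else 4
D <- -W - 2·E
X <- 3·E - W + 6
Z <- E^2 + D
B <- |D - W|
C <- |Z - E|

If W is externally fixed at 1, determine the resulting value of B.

12

Under do(W=1), the mechanism W <- -2 if E >= 0 else 4 is discarded; W is fixed at 1.
D = -W - 2·E  [with W=1, E=5]  = -11
B = |D - W|  [with D=-11, W=1]  = 12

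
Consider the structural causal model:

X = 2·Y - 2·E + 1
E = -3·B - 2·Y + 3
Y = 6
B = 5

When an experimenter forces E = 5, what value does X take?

The intervention breaks the incoming arrows to E: E = -3·B - 2·Y + 3 no longer applies, and E = 5.
X = 2·Y - 2·E + 1  [with Y=6, E=5]  = 3

3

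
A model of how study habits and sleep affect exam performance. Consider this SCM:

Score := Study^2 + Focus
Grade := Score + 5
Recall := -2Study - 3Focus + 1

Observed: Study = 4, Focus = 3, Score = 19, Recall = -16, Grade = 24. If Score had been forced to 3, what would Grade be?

do(Score=3) replaces the equation Score := Study^2 + Focus with the constant Score = 3.
Grade = Score + 5  [with Score=3]  = 8

8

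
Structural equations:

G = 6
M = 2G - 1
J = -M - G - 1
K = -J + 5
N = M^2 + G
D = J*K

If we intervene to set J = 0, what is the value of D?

0

The intervention breaks the incoming arrows to J: J = -M - G - 1 no longer applies, and J = 0.
K = -J + 5  [with J=0]  = 5
D = J*K  [with J=0, K=5]  = 0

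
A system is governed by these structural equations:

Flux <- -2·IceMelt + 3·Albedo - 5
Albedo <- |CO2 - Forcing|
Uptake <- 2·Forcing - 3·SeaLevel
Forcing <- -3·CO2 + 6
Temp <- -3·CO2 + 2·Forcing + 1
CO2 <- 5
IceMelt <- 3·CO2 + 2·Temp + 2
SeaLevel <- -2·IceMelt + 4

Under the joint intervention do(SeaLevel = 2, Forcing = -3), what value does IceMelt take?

Under do(SeaLevel = 2, Forcing = -3), each intervened variable's structural equation is replaced by its fixed value.
Temp = -3·CO2 + 2·Forcing + 1  [with CO2=5, Forcing=-3]  = -20
IceMelt = 3·CO2 + 2·Temp + 2  [with CO2=5, Temp=-20]  = -23

-23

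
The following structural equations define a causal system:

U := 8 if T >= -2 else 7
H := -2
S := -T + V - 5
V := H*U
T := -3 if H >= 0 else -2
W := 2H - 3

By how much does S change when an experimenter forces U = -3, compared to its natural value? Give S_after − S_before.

22

Under do(U=-3), the mechanism U := 8 if T >= -2 else 7 is discarded; U is fixed at -3.
T = -3 if H >= 0 else -2  [with H=-2]  = -2
V = H*U  [with H=-2, U=-3]  = 6
S = -T + V - 5  [with T=-2, V=6]  = 3
Without intervention: T = -3 if H >= 0 else -2  [with H=-2]  = -2; U = 8 if T >= -2 else 7  [with T=-2]  = 8; V = H*U  [with H=-2, U=8]  = -16; S = -T + V - 5  [with T=-2, V=-16]  = -19.
Change = 3 − (-19) = 22.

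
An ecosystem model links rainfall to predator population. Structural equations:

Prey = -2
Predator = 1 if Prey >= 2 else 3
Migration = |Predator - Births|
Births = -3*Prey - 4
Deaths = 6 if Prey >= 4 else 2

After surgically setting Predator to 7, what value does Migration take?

5

do(Predator=7) replaces the equation Predator = 1 if Prey >= 2 else 3 with the constant Predator = 7.
Births = -3*Prey - 4  [with Prey=-2]  = 2
Migration = |Predator - Births|  [with Predator=7, Births=2]  = 5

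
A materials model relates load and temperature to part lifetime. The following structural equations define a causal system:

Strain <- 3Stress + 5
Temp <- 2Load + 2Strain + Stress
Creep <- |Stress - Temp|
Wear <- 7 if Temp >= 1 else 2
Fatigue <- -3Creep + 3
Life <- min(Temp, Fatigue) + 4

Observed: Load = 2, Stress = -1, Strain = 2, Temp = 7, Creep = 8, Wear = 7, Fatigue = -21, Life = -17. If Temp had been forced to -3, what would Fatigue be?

The intervention breaks the incoming arrows to Temp: Temp <- 2Load + 2Strain + Stress no longer applies, and Temp = -3.
Creep = |Stress - Temp|  [with Stress=-1, Temp=-3]  = 2
Fatigue = -3Creep + 3  [with Creep=2]  = -3

-3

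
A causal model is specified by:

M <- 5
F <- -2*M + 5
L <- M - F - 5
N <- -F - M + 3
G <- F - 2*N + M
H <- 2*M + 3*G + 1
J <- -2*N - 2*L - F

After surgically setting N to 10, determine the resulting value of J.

-25

The intervention breaks the incoming arrows to N: N <- -F - M + 3 no longer applies, and N = 10.
F = -2*M + 5  [with M=5]  = -5
L = M - F - 5  [with M=5, F=-5]  = 5
J = -2*N - 2*L - F  [with N=10, L=5, F=-5]  = -25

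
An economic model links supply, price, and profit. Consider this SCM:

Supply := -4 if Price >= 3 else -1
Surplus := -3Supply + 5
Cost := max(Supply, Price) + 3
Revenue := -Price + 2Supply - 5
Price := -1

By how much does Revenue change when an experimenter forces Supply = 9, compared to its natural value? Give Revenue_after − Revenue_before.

20

Under do(Supply=9), the mechanism Supply := -4 if Price >= 3 else -1 is discarded; Supply is fixed at 9.
Revenue = -Price + 2Supply - 5  [with Price=-1, Supply=9]  = 14
Without intervention: Supply = -4 if Price >= 3 else -1  [with Price=-1]  = -1; Revenue = -Price + 2Supply - 5  [with Price=-1, Supply=-1]  = -6.
Change = 14 − (-6) = 20.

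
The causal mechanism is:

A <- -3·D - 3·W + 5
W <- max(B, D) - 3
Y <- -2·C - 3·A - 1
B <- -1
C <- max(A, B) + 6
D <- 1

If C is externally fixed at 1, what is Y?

The intervention breaks the incoming arrows to C: C <- max(A, B) + 6 no longer applies, and C = 1.
W = max(B, D) - 3  [with B=-1, D=1]  = -2
A = -3·D - 3·W + 5  [with D=1, W=-2]  = 8
Y = -2·C - 3·A - 1  [with C=1, A=8]  = -27

-27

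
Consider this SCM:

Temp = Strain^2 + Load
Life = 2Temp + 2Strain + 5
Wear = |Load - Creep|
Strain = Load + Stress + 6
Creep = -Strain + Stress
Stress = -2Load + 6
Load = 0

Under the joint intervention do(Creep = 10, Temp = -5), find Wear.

10

Setting Creep = 10, Temp = -5 by intervention discards those variables' equations.
Wear = |Load - Creep|  [with Load=0, Creep=10]  = 10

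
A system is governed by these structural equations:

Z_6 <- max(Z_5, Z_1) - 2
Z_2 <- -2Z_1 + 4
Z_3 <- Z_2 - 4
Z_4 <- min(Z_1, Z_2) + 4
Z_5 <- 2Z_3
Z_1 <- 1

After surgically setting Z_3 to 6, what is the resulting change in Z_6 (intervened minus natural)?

11

The intervention breaks the incoming arrows to Z_3: Z_3 <- Z_2 - 4 no longer applies, and Z_3 = 6.
Z_5 = 2Z_3  [with Z_3=6]  = 12
Z_6 = max(Z_5, Z_1) - 2  [with Z_5=12, Z_1=1]  = 10
Without intervention: Z_2 = -2Z_1 + 4  [with Z_1=1]  = 2; Z_3 = Z_2 - 4  [with Z_2=2]  = -2; Z_5 = 2Z_3  [with Z_3=-2]  = -4; Z_6 = max(Z_5, Z_1) - 2  [with Z_5=-4, Z_1=1]  = -1.
Change = 10 − (-1) = 11.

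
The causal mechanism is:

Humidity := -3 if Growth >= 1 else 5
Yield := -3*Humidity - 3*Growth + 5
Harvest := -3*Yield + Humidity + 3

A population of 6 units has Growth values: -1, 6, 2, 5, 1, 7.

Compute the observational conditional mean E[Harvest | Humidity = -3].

Conditioning on Humidity=-3 selects the 5 unit(s) with Growth ∈ {6, 2, 5, 1, 7}. Their Harvest values: 12, -24, 3, -33, 21. Mean = -4.2.

-4.2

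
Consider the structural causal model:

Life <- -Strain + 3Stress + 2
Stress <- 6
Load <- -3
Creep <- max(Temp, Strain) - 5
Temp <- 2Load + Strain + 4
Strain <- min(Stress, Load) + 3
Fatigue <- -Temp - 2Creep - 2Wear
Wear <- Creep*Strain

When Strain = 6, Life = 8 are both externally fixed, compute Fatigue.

Under do(Strain = 6, Life = 8), each intervened variable's structural equation is replaced by its fixed value.
Temp = 2Load + Strain + 4  [with Load=-3, Strain=6]  = 4
Creep = max(Temp, Strain) - 5  [with Temp=4, Strain=6]  = 1
Wear = Creep*Strain  [with Creep=1, Strain=6]  = 6
Fatigue = -Temp - 2Creep - 2Wear  [with Temp=4, Creep=1, Wear=6]  = -18

-18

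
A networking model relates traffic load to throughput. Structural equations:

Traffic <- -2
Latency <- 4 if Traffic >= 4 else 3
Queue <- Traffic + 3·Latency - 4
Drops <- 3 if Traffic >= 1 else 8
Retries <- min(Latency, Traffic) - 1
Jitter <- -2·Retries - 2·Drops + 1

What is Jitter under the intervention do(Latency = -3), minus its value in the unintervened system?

2

Under do(Latency=-3), the mechanism Latency <- 4 if Traffic >= 4 else 3 is discarded; Latency is fixed at -3.
Drops = 3 if Traffic >= 1 else 8  [with Traffic=-2]  = 8
Retries = min(Latency, Traffic) - 1  [with Latency=-3, Traffic=-2]  = -4
Jitter = -2·Retries - 2·Drops + 1  [with Retries=-4, Drops=8]  = -7
Without intervention: Latency = 4 if Traffic >= 4 else 3  [with Traffic=-2]  = 3; Drops = 3 if Traffic >= 1 else 8  [with Traffic=-2]  = 8; Retries = min(Latency, Traffic) - 1  [with Latency=3, Traffic=-2]  = -3; Jitter = -2·Retries - 2·Drops + 1  [with Retries=-3, Drops=8]  = -9.
Change = -7 − (-9) = 2.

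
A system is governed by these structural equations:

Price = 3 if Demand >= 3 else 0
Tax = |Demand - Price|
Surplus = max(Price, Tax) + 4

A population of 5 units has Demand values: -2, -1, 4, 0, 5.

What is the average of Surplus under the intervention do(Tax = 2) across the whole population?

The intervention sets Tax=2 in all 5 units regardless of Demand. Recomputing Surplus per unit gives 6, 6, 7, 6, 7; average 6.4.

6.4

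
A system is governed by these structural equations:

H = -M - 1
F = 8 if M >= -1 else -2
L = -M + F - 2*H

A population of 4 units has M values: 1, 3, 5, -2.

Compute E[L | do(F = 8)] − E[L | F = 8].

-1.25

Every unit gets F=8 under the intervention. L values become 11, 13, 15, 8; E[L|do(F=8)] = 11.75.
Observing F=8 restricts to units where F's equation naturally yields 8: M ∈ {1, 3, 5}. In that subpopulation L = 11, 13, 15, mean 13.
Difference = 11.75 − 13 = -1.25.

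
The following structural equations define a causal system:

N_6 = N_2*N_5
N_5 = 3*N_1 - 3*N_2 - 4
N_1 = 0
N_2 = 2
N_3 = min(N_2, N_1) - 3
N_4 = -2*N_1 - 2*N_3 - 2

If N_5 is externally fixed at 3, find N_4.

4

The intervention breaks the incoming arrows to N_5: N_5 = 3*N_1 - 3*N_2 - 4 no longer applies, and N_5 = 3.
Since N_4 is not a descendant of the intervened variable, it is unaffected.
N_3 = min(N_2, N_1) - 3  [with N_2=2, N_1=0]  = -3
N_4 = -2*N_1 - 2*N_3 - 2  [with N_1=0, N_3=-3]  = 4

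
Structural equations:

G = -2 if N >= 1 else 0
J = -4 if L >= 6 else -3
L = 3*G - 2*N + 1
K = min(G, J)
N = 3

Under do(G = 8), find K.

-4

do(G=8) replaces the equation G = -2 if N >= 1 else 0 with the constant G = 8.
L = 3*G - 2*N + 1  [with G=8, N=3]  = 19
J = -4 if L >= 6 else -3  [with L=19]  = -4
K = min(G, J)  [with G=8, J=-4]  = -4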